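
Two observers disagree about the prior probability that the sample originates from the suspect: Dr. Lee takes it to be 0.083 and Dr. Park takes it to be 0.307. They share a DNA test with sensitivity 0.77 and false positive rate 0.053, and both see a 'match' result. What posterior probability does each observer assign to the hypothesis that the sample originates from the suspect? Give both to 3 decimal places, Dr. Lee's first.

P('+'|H) = 0.77, P('+'|¬H) = 0.053.
Dr. Lee: numerator 0.77·0.083 = 0.063910; evidence = 0.063910+0.053·0.917 = 0.11251; posterior = 0.568.
Dr. Park: numerator 0.77·0.307 = 0.23639; evidence = 0.23639+0.053·0.693 = 0.27312; posterior = 0.866.

Dr. Lee: 0.568; Dr. Park: 0.866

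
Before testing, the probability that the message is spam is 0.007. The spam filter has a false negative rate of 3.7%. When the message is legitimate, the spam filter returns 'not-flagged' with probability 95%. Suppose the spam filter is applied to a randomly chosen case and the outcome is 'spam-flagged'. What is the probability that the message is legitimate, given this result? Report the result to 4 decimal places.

Let H be the event that the message is spam. P(H) = 0.007, so P(¬H) = 0.993. With E the 'spam-flagged' result, P(E|H) = 0.963 and P(E|¬H) = 0.05.
P(E) = 0.963·0.007 + 0.05·0.993 = 0.0067410 + 0.049650 = 0.056391.
By Bayes' theorem, P(H|E) = 0.0067410 / 0.056391 = 0.1195. Hence P(¬H|E) = 1 − 0.1195 = 0.8805.

P(¬H | E) ≈ 0.8805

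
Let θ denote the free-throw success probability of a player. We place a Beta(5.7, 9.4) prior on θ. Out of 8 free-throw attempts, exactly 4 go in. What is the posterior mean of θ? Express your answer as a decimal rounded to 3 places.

Observing 4 successes and 4 failures updates Beta(5.7, 9.4) by adding the success and failure counts to the two shape parameters: α = 5.7+4 = 9.7, β = 9.4+4 = 13.4.
E[θ | data] = 9.7/(9.7+13.4) = 0.420.

Posterior mean ≈ 0.420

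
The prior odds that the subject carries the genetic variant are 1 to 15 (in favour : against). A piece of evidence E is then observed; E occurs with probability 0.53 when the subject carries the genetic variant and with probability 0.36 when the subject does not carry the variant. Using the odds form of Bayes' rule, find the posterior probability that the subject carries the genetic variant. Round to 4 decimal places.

Prior odds = 1/15 = 0.066667.
Likelihood ratio for E = 0.53/0.36 = 1.4722.
Posterior odds = prior odds × LR = 0.098148.
Posterior probability = odds/(1+odds) = 0.098148/1.0981 = 0.0894.

Posterior probability ≈ 0.0894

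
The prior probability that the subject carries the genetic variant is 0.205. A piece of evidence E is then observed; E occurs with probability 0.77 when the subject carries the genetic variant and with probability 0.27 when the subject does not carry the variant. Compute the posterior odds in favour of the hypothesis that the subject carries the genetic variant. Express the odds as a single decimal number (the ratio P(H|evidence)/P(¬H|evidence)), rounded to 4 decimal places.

Posterior odds ≈ 0.7354

Prior odds = 0.205/(1−0.205) = 0.25786.
Likelihood ratio for E = 0.77/0.27 = 2.8519.
Posterior odds = prior odds × LR = 0.73538.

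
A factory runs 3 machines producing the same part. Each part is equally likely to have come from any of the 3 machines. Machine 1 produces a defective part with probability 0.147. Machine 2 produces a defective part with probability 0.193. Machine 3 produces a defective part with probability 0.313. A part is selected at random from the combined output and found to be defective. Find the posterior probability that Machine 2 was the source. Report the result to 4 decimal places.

P(defective|M1) = 0.147; P(defective|M2) = 0.193; P(defective|M3) = 0.313.
Prior × likelihood for each source: 0.333333·0.147=0.04900, 0.333333·0.193=0.06433, 0.333333·0.313=0.1043. Summing gives P(defective) = 0.21767.
P(Machine 2 | defective) = 0.06433 / 0.21767 = 0.2956.

Posterior probability ≈ 0.2956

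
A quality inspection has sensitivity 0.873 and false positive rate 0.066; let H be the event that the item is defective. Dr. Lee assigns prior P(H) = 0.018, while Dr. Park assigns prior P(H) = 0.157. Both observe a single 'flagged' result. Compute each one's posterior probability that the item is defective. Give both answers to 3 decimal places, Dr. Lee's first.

Dr. Lee: 0.195; Dr. Park: 0.711

P('+'|H) = 0.873, P('+'|¬H) = 0.066.
Dr. Lee: numerator 0.873·0.018 = 0.015714; evidence = 0.015714+0.066·0.982 = 0.080526; posterior = 0.195.
Dr. Park: numerator 0.873·0.157 = 0.13706; evidence = 0.13706+0.066·0.843 = 0.19270; posterior = 0.711.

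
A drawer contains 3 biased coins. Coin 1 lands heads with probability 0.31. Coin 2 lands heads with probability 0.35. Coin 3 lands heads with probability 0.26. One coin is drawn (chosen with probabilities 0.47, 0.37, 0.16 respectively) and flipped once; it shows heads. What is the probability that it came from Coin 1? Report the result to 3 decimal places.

Tabulate prior·likelihood by source: [1] prior 0.47, lik 0.31, product 0.1457; [2] prior 0.37, lik 0.35, product 0.1295; [3] prior 0.16, lik 0.26, product 0.04160.
Normalizing constant = 0.31680; the posterior for Coin 1 is its product over the sum, 0.1457/0.31680 = 0.460.

Posterior probability ≈ 0.460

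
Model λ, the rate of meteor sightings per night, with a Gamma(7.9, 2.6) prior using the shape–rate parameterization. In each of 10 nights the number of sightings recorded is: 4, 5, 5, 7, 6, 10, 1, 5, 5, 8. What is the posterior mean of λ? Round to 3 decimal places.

Total count ∑xᵢ = 56 over n = 10 nights.
Gamma is conjugate to the Poisson likelihood: posterior is Gamma(shape = 7.9+56 = 63.9, rate = 2.6+10 = 12.6).
Posterior mean = shape/rate = 63.9/12.6 = 5.071.

Posterior mean ≈ 5.071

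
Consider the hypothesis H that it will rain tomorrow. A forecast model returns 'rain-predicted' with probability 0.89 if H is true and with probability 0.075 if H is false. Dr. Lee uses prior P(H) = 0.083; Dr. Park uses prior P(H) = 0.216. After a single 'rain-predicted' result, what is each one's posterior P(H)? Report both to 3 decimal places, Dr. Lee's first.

Dr. Lee: 0.518; Dr. Park: 0.766

The likelihood ratio for a 'rain-predicted' result is 0.89/0.075 = 11.867.
Dr. Lee: prior odds 0.083/0.917 = 0.090513; posterior odds 1.0741; posterior probability 0.518.
Dr. Park: prior odds 0.216/0.784 = 0.27551; posterior odds 3.2694; posterior probability 0.766.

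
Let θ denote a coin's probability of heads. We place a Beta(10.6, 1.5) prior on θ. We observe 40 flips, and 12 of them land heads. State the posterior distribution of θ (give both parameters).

Posterior: Beta(22.6, 29.5)

The binomial likelihood is conjugate to the Beta prior: with 12 successes and 28 failures, the posterior is Beta(10.6+12, 1.5+28) = Beta(22.6, 29.5).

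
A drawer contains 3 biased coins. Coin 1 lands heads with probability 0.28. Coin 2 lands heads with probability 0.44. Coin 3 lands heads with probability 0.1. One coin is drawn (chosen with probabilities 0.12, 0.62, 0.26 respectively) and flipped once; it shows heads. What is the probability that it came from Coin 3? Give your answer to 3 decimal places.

Posterior probability ≈ 0.078

P(heads|C1) = 0.28; P(heads|C2) = 0.44; P(heads|C3) = 0.1.
Prior × likelihood for each source: 0.12·0.28=0.03360, 0.62·0.44=0.2728, 0.26·0.1=0.02600. Summing gives P(heads) = 0.33240.
P(Coin 3 | heads) = 0.02600 / 0.33240 = 0.078.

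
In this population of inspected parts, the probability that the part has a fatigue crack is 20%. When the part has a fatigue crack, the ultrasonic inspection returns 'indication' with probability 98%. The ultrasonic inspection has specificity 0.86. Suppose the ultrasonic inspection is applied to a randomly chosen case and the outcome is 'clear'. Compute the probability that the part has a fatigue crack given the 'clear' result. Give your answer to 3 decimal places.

P(H | E) ≈ 0.006

Let H be the event that the part has a fatigue crack. P(H) = 0.2, so P(¬H) = 0.8. With E the 'clear' result, P(E|H) = 0.02 and P(E|¬H) = 0.86.
P(E) = 0.02·0.2 + 0.86·0.8 = 0.0040000 + 0.68800 = 0.69200.
By Bayes' theorem, P(H|E) = 0.0040000 / 0.69200 = 0.006.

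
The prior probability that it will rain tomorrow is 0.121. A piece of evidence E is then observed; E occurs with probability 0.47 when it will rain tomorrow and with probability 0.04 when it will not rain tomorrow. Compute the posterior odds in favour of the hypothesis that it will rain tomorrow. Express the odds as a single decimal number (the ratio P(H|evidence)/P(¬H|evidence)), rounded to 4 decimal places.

Prior odds = 0.121/(1−0.121) = 0.13766. In log-odds, ln(0.13766) = -1.9830.
Add log likelihood ratio: ln(11.750) = 2.4639.
Posterior log-odds = 0.48086, so posterior odds = exp(0.48086) = 1.6175.

Posterior odds ≈ 1.6175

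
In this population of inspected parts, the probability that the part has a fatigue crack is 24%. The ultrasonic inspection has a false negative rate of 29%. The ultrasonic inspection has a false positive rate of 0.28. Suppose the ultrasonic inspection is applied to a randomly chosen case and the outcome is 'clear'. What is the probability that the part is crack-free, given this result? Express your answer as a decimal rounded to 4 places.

Write H for 'the part has a fatigue crack'. Prior odds H:¬H = 0.24/0.76 = 0.31579. For the 'clear' outcome, the likelihood ratio is 0.29/0.72 = 0.40278.
Posterior odds = 0.31579 × 0.40278 = 0.12719, so P(H|E) = 0.12719/(1+0.12719) = 0.1128. Then P(¬H|E) = 1 − 0.1128 = 0.8872.

P(¬H | E) ≈ 0.8872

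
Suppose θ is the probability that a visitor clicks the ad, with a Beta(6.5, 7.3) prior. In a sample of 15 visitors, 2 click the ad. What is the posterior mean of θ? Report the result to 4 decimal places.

The binomial likelihood is conjugate to the Beta prior: with 2 successes and 13 failures, the posterior is Beta(6.5+2, 7.3+13) = Beta(8.5, 20.3).
Posterior mean = α/(α+β) = 8.5/28.8 = 0.2951.

Posterior mean ≈ 0.2951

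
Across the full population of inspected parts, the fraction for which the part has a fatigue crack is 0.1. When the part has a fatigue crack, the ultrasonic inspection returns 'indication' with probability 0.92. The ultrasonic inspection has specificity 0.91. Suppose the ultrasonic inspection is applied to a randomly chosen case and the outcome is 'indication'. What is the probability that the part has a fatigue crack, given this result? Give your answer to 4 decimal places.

P(H | E) ≈ 0.5318

Write H for 'the part has a fatigue crack'. Prior odds H:¬H = 0.1/0.9 = 0.11111. For the 'indication' outcome, the likelihood ratio is 0.92/0.09 = 10.222.
Posterior odds = 0.11111 × 10.222 = 1.1358, so P(H|E) = 1.1358/(1+1.1358) = 0.5318.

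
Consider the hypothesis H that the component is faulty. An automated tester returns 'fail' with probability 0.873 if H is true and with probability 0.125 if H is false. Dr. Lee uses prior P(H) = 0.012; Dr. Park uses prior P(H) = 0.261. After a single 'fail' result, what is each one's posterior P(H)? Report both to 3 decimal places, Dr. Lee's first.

P('+'|H) = 0.873, P('+'|¬H) = 0.125.
Dr. Lee: numerator 0.873·0.012 = 0.010476; evidence = 0.010476+0.125·0.988 = 0.13398; posterior = 0.078.
Dr. Park: numerator 0.873·0.261 = 0.22785; evidence = 0.22785+0.125·0.739 = 0.32023; posterior = 0.712.

Dr. Lee: 0.078; Dr. Park: 0.712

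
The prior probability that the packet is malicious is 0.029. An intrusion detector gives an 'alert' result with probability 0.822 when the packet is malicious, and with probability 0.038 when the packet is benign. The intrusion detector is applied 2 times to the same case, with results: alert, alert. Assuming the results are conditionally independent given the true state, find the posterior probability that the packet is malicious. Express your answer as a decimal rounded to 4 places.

Posterior P(H) ≈ 0.9332

Let H be the event that the packet is malicious; start with P(H) = 0.029. P('alert'|H) = 0.822, P('alert'|¬H) = 0.038.
Update on result 1 ('alert'): P(H) ← 0.822·0.0290 / (0.822·0.0290 + 0.038·0.9710) = 0.023838/0.060736 = 0.3925.
Update on result 2 ('alert'): P(H) ← 0.822·0.3925 / (0.822·0.3925 + 0.038·0.6075) = 0.32262/0.34571 = 0.9332.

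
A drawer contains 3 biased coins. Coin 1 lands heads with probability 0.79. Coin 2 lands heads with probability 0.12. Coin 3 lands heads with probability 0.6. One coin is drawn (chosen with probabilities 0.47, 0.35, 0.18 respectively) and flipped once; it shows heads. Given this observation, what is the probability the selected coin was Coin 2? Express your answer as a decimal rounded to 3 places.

Posterior probability ≈ 0.081

Tabulate prior·likelihood by source: [1] prior 0.47, lik 0.79, product 0.3713; [2] prior 0.35, lik 0.12, product 0.04200; [3] prior 0.18, lik 0.6, product 0.1080.
Normalizing constant = 0.52130; the posterior for Coin 2 is its product over the sum, 0.04200/0.52130 = 0.081.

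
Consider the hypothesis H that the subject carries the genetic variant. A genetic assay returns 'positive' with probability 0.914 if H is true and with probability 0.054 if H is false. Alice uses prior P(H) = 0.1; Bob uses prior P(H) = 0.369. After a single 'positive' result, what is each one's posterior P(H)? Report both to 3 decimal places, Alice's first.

Alice: 0.653; Bob: 0.908

P('+'|H) = 0.914, P('+'|¬H) = 0.054.
Alice: numerator 0.914·0.1 = 0.091400; evidence = 0.091400+0.054·0.9 = 0.14000; posterior = 0.653.
Bob: numerator 0.914·0.369 = 0.33727; evidence = 0.33727+0.054·0.631 = 0.37134; posterior = 0.908.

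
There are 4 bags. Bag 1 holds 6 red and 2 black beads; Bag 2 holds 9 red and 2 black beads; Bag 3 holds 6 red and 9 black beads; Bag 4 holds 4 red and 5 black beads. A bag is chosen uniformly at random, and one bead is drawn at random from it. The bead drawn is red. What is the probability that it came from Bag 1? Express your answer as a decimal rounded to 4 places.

Posterior probability ≈ 0.3109

P(red|Bag 1) = 0.75; P(red|Bag 2) = 0.8182; P(red|Bag 3) = 0.4; P(red|Bag 4) = 0.4444.
Prior × likelihood for each source: 0.25·0.75=0.1875, 0.25·0.8182=0.2045, 0.25·0.4=0.1000, 0.25·0.4444=0.1111. Summing gives P(red) = 0.60316.
P(Bag 1 | red) = 0.1875 / 0.60316 = 0.3109.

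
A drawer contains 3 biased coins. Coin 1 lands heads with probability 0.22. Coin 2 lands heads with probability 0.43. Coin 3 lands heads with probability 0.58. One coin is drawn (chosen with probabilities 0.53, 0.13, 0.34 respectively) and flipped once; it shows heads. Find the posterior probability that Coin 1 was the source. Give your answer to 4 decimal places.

Tabulate prior·likelihood by source: [1] prior 0.53, lik 0.22, product 0.1166; [2] prior 0.13, lik 0.43, product 0.05590; [3] prior 0.34, lik 0.58, product 0.1972.
Normalizing constant = 0.36970; the posterior for Coin 1 is its product over the sum, 0.1166/0.36970 = 0.3154.

Posterior probability ≈ 0.3154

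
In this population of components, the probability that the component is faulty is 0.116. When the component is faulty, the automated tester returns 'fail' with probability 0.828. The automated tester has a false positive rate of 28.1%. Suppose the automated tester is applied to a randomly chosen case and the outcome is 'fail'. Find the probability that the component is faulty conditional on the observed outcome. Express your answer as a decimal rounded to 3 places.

Write H for 'the component is faulty'. Prior odds H:¬H = 0.116/0.884 = 0.13122. For the 'fail' outcome, the likelihood ratio is 0.828/0.281 = 2.9466.
Posterior odds = 0.13122 × 2.9466 = 0.38666, so P(H|E) = 0.38666/(1+0.38666) = 0.279.

P(H | E) ≈ 0.279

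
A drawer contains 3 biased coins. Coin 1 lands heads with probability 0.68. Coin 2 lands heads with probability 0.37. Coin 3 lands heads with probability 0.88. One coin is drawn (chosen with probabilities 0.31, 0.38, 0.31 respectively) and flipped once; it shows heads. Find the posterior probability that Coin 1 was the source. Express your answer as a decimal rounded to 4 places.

P(heads|C1) = 0.68; P(heads|C2) = 0.37; P(heads|C3) = 0.88.
Prior × likelihood for each source: 0.31·0.68=0.2108, 0.38·0.37=0.1406, 0.31·0.88=0.2728. Summing gives P(heads) = 0.62420.
P(Coin 1 | heads) = 0.2108 / 0.62420 = 0.3377.

Posterior probability ≈ 0.3377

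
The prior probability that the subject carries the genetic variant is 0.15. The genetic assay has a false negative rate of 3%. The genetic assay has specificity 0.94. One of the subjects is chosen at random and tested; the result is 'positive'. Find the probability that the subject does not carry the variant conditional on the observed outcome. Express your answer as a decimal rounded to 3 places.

Let H be the event that the subject carries the genetic variant. P(H) = 0.15, so P(¬H) = 0.85. With E the 'positive' result, P(E|H) = 0.97 and P(E|¬H) = 0.06.
P(E) = 0.97·0.15 + 0.06·0.85 = 0.14550 + 0.051000 = 0.19650.
By Bayes' theorem, P(H|E) = 0.14550 / 0.19650 = 0.740. Hence P(¬H|E) = 1 − 0.740 = 0.260.

P(¬H | E) ≈ 0.260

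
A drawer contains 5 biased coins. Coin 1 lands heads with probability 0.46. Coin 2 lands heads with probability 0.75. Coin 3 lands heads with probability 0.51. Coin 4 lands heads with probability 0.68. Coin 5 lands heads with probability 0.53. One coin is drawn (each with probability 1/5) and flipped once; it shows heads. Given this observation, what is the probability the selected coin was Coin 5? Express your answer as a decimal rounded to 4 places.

Tabulate prior·likelihood by source: [1] prior 0.2, lik 0.46, product 0.09200; [2] prior 0.2, lik 0.75, product 0.1500; [3] prior 0.2, lik 0.51, product 0.1020; [4] prior 0.2, lik 0.68, product 0.1360; [5] prior 0.2, lik 0.53, product 0.1060.
Normalizing constant = 0.58600; the posterior for Coin 5 is its product over the sum, 0.1060/0.58600 = 0.1809.

Posterior probability ≈ 0.1809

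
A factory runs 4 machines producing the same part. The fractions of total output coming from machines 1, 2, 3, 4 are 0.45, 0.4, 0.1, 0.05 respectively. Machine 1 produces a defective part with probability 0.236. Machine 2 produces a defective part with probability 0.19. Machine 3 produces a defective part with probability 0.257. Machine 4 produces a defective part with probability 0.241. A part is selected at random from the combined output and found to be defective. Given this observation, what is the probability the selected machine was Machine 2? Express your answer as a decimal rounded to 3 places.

Posterior probability ≈ 0.346

P(defective|M1) = 0.236; P(defective|M2) = 0.19; P(defective|M3) = 0.257; P(defective|M4) = 0.241.
Prior × likelihood for each source: 0.45·0.236=0.1062, 0.4·0.19=0.07600, 0.1·0.257=0.02570, 0.05·0.241=0.01205. Summing gives P(defective) = 0.21995.
P(Machine 2 | defective) = 0.07600 / 0.21995 = 0.346.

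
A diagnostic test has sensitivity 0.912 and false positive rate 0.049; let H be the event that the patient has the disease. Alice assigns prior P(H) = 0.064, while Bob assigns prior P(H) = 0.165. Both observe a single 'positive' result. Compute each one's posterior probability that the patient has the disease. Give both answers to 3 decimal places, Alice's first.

The likelihood ratio for a 'positive' result is 0.912/0.049 = 18.612.
Alice: prior odds 0.064/0.936 = 0.068376; posterior odds 1.2726; posterior probability 0.560.
Bob: prior odds 0.165/0.835 = 0.19760; posterior odds 3.6779; posterior probability 0.786.

Alice: 0.560; Bob: 0.786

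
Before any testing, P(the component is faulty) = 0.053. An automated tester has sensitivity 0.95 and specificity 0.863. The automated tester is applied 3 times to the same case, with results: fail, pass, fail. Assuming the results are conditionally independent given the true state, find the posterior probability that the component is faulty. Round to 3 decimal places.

Posterior P(H) ≈ 0.135

With H the event that the component is faulty, the joint likelihood of the observed sequence is P(data|H) = 0.95·0.05·0.95 = 0.045125 and P(data|¬H) = 0.137·0.863·0.137 = 0.016198.
Bayes: P(H|data) = 0.053·0.045125 / (0.053·0.045125 + 0.947·0.016198) = 0.0023916/0.017731 = 0.1349.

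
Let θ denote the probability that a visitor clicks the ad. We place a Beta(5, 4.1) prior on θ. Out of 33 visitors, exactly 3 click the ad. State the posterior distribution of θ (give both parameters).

The binomial likelihood is conjugate to the Beta prior: with 3 successes and 30 failures, the posterior is Beta(5+3, 4.1+30) = Beta(8, 34.1).

Posterior: Beta(8, 34.1)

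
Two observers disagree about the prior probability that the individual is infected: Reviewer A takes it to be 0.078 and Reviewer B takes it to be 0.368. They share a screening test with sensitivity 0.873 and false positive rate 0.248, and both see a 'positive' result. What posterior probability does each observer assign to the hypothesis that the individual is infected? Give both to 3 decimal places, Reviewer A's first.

The likelihood ratio for a 'positive' result is 0.873/0.248 = 3.5202.
Reviewer A: prior odds 0.078/0.922 = 0.084599; posterior odds 0.29780; posterior probability 0.229.
Reviewer B: prior odds 0.368/0.632 = 0.58228; posterior odds 2.0497; posterior probability 0.672.

Reviewer A: 0.229; Reviewer B: 0.672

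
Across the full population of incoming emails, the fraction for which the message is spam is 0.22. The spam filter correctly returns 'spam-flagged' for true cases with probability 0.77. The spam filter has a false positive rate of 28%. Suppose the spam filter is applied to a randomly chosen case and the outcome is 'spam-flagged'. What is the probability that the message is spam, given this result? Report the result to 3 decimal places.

P(H | E) ≈ 0.437

Write H for 'the message is spam'. Prior odds H:¬H = 0.22/0.78 = 0.28205. For the 'spam-flagged' outcome, the likelihood ratio is 0.77/0.28 = 2.7500.
Posterior odds = 0.28205 × 2.7500 = 0.77564, so P(H|E) = 0.77564/(1+0.77564) = 0.437.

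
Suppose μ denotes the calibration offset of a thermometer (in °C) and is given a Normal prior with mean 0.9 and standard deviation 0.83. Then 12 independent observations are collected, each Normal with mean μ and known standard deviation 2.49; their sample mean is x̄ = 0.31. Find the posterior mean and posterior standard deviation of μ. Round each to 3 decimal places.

Prior precision 1/τ₀² = 1/0.83² = 1.45159; data precision n/σ² = 12/2.49² = 1.93545.
Posterior precision = 1.45159 + 1.93545 = 3.38704, giving posterior SD = 1/√3.38704 = 0.543.
Posterior mean = (1.45159·0.9 + 1.93545·0.31) / 3.38704 = 0.563.

Posterior mean ≈ 0.563; posterior SD ≈ 0.543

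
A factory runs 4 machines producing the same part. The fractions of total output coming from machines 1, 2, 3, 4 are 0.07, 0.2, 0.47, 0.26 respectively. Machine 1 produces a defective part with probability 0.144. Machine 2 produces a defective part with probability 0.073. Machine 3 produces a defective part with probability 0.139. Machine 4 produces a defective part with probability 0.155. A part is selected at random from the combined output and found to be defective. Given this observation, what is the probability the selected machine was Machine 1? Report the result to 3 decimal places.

Posterior probability ≈ 0.077

Tabulate prior·likelihood by source: [1] prior 0.07, lik 0.144, product 0.01008; [2] prior 0.2, lik 0.073, product 0.01460; [3] prior 0.47, lik 0.139, product 0.06533; [4] prior 0.26, lik 0.155, product 0.04030.
Normalizing constant = 0.13031; the posterior for Machine 1 is its product over the sum, 0.01008/0.13031 = 0.077.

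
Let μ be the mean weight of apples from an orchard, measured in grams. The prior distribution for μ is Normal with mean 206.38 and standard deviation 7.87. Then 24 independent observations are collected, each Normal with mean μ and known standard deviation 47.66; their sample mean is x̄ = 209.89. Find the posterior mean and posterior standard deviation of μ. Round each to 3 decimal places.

Posterior mean ≈ 207.768; posterior SD ≈ 6.119

Prior precision 1/τ₀² = 1/7.87² = 0.0161455; data precision n/σ² = 24/47.66² = 0.0105658.
Posterior precision = 0.0161455 + 0.0105658 = 0.0267113, giving posterior SD = 1/√0.0267113 = 6.119.
Posterior mean = (0.0161455·206.38 + 0.0105658·209.89) / 0.0267113 = 207.768.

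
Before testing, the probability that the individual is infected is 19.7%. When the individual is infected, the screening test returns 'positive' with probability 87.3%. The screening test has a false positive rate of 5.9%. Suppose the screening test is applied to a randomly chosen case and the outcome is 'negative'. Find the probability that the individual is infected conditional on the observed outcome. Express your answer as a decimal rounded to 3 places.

Write H for 'the individual is infected'. Prior odds H:¬H = 0.197/0.803 = 0.24533. For the 'negative' outcome, the likelihood ratio is 0.127/0.941 = 0.13496.
Posterior odds = 0.24533 × 0.13496 = 0.033110, so P(H|E) = 0.033110/(1+0.033110) = 0.032.

P(H | E) ≈ 0.032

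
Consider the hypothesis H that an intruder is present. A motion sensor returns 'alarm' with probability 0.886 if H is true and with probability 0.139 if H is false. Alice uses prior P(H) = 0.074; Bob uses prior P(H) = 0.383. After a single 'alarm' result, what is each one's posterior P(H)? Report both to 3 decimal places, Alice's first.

Alice: 0.337; Bob: 0.798

P('+'|H) = 0.886, P('+'|¬H) = 0.139.
Alice: numerator 0.886·0.074 = 0.065564; evidence = 0.065564+0.139·0.926 = 0.19428; posterior = 0.337.
Bob: numerator 0.886·0.383 = 0.33934; evidence = 0.33934+0.139·0.617 = 0.42510; posterior = 0.798.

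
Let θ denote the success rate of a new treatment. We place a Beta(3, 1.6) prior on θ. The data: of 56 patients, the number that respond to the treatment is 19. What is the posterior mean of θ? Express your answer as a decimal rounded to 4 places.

Posterior mean ≈ 0.3630

The binomial likelihood is conjugate to the Beta prior: with 19 successes and 37 failures, the posterior is Beta(3+19, 1.6+37) = Beta(22, 38.6).
E[θ | data] = 22/(22+38.6) = 0.3630.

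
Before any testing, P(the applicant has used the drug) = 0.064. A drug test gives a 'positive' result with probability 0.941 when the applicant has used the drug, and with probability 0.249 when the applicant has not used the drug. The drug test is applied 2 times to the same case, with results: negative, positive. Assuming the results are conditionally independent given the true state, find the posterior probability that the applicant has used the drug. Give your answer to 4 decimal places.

Let H be the event that the applicant has used the drug; start with P(H) = 0.064. P('positive'|H) = 0.941, P('positive'|¬H) = 0.249.
Update on result 1 ('negative'): P(H) ← 0.059·0.0640 / (0.059·0.0640 + 0.751·0.9360) = 0.0037760/0.70671 = 0.0053.
Update on result 2 ('positive'): P(H) ← 0.941·0.0053 / (0.941·0.0053 + 0.249·0.9947) = 0.0050278/0.25270 = 0.0199.

Posterior P(H) ≈ 0.0199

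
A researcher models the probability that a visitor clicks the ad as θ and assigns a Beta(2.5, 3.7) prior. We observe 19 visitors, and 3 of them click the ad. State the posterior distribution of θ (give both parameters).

Observing 3 successes and 16 failures updates Beta(2.5, 3.7) by adding the success and failure counts to the two shape parameters: α = 2.5+3 = 5.5, β = 3.7+16 = 19.7.

Posterior: Beta(5.5, 19.7)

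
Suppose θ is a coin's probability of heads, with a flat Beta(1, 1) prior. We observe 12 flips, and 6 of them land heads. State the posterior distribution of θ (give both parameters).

The binomial likelihood is conjugate to the Beta prior: with 6 successes and 6 failures, the posterior is Beta(1+6, 1+6) = Beta(7, 7).

Posterior: Beta(7, 7)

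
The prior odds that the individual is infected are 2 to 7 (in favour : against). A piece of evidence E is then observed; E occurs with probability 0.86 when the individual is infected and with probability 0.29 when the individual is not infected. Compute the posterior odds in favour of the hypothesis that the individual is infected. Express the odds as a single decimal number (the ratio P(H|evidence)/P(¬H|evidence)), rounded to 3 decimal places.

Prior odds = 2/7 = 0.28571.
Likelihood ratio for E = 0.86/0.29 = 2.9655.
Posterior odds = prior odds × LR = 0.84729.

Posterior odds ≈ 0.847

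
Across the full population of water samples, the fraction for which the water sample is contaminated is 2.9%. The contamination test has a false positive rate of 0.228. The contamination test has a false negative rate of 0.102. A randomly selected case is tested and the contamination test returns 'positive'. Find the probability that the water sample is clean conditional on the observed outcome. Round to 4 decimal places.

P(¬H | E) ≈ 0.8948

Write H for 'the water sample is contaminated'. Prior odds H:¬H = 0.029/0.971 = 0.029866. For the 'positive' outcome, the likelihood ratio is 0.898/0.228 = 3.9386.
Posterior odds = 0.029866 × 3.9386 = 0.11763, so P(H|E) = 0.11763/(1+0.11763) = 0.1052. Then P(¬H|E) = 1 − 0.1052 = 0.8948.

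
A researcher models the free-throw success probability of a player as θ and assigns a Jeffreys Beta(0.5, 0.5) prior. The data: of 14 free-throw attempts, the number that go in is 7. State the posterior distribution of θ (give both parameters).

Posterior: Beta(7.5, 7.5)

Observing 7 successes and 7 failures updates Beta(0.5, 0.5) by adding the success and failure counts to the two shape parameters: α = 0.5+7 = 7.5, β = 0.5+7 = 7.5.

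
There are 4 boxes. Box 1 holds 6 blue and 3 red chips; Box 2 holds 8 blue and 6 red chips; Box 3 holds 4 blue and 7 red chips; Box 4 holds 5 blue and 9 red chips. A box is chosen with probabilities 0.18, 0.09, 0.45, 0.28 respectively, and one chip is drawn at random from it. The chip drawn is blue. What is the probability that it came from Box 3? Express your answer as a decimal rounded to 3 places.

Tabulate prior·likelihood by source: [1] prior 0.18, lik 0.6667, product 0.1200; [2] prior 0.09, lik 0.5714, product 0.05143; [3] prior 0.45, lik 0.3636, product 0.1636; [4] prior 0.28, lik 0.3571, product 0.1000.
Normalizing constant = 0.43506; the posterior for Box 3 is its product over the sum, 0.1636/0.43506 = 0.376.

Posterior probability ≈ 0.376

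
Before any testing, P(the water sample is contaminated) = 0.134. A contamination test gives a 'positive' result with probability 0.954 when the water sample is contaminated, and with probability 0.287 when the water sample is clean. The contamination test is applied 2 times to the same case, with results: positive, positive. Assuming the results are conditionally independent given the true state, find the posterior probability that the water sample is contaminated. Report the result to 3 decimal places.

Posterior P(H) ≈ 0.631

Let H be the event that the water sample is contaminated; start with P(H) = 0.134. P('positive'|H) = 0.954, P('positive'|¬H) = 0.287.
Update on result 1 ('positive'): P(H) ← 0.954·0.1340 / (0.954·0.1340 + 0.287·0.8660) = 0.12784/0.37638 = 0.3396.
Update on result 2 ('positive'): P(H) ← 0.954·0.3396 / (0.954·0.3396 + 0.287·0.6604) = 0.32402/0.51355 = 0.6310.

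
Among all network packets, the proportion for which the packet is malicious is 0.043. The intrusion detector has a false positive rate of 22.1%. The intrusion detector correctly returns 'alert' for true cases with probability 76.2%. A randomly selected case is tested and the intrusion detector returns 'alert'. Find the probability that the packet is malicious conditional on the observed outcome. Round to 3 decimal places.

P(H | E) ≈ 0.134

Let H be the event that the packet is malicious. P(H) = 0.043, so P(¬H) = 0.957. With E the 'alert' result, P(E|H) = 0.762 and P(E|¬H) = 0.221.
P(E) = 0.762·0.043 + 0.221·0.957 = 0.032766 + 0.21150 = 0.24426.
By Bayes' theorem, P(H|E) = 0.032766 / 0.24426 = 0.134.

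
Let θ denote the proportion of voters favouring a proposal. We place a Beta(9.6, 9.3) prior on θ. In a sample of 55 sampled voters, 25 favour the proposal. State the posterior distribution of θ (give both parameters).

The binomial likelihood is conjugate to the Beta prior: with 25 successes and 30 failures, the posterior is Beta(9.6+25, 9.3+30) = Beta(34.6, 39.3).

Posterior: Beta(34.6, 39.3)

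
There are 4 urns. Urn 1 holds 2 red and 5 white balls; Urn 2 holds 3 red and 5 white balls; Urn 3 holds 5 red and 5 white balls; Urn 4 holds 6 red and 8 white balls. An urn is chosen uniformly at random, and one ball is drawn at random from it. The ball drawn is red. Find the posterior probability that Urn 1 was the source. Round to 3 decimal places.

Posterior probability ≈ 0.180

Tabulate prior·likelihood by source: [1] prior 0.25, lik 0.2857, product 0.07143; [2] prior 0.25, lik 0.375, product 0.09375; [3] prior 0.25, lik 0.5, product 0.1250; [4] prior 0.25, lik 0.4286, product 0.1071.
Normalizing constant = 0.39732; the posterior for Urn 1 is its product over the sum, 0.07143/0.39732 = 0.180.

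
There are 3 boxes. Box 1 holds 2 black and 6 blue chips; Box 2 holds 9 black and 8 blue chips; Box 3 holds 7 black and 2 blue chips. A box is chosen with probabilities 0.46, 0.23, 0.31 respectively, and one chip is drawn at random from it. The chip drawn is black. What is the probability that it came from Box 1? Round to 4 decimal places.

Posterior probability ≈ 0.2406

P(black|Box 1) = 0.25; P(black|Box 2) = 0.5294; P(black|Box 3) = 0.7778.
Prior × likelihood for each source: 0.46·0.25=0.1150, 0.23·0.5294=0.1218, 0.31·0.7778=0.2411. Summing gives P(black) = 0.47788.
P(Box 1 | black) = 0.1150 / 0.47788 = 0.2406.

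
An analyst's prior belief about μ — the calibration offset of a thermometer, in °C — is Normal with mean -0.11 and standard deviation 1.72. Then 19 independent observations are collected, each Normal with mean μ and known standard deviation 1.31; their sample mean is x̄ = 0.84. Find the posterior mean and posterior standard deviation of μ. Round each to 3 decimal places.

Posterior mean ≈ 0.812; posterior SD ≈ 0.296

Prior precision 1/τ₀² = 1/1.72² = 0.338021; data precision n/σ² = 19/1.31² = 11.0716.
Posterior precision = 0.338021 + 11.0716 = 11.4096, giving posterior SD = 1/√11.4096 = 0.296.
Posterior mean = (0.338021·-0.11 + 11.0716·0.84) / 11.4096 = 0.812.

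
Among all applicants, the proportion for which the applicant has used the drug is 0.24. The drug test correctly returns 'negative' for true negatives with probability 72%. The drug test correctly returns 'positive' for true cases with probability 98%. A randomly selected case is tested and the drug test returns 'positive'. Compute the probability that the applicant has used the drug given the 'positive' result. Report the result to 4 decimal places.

P(H | E) ≈ 0.5250

Write H for 'the applicant has used the drug'. Prior odds H:¬H = 0.24/0.76 = 0.31579. For the 'positive' outcome, the likelihood ratio is 0.98/0.28 = 3.5000.
Posterior odds = 0.31579 × 3.5000 = 1.1053, so P(H|E) = 1.1053/(1+1.1053) = 0.5250.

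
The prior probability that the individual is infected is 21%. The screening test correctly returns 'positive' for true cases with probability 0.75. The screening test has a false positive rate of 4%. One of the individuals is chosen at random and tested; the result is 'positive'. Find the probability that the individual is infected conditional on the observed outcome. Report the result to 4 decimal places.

Let H be the event that the individual is infected. P(H) = 0.21, so P(¬H) = 0.79. With E the 'positive' result, P(E|H) = 0.75 and P(E|¬H) = 0.04.
P(E) = 0.75·0.21 + 0.04·0.79 = 0.15750 + 0.031600 = 0.18910.
By Bayes' theorem, P(H|E) = 0.15750 / 0.18910 = 0.8329.

P(H | E) ≈ 0.8329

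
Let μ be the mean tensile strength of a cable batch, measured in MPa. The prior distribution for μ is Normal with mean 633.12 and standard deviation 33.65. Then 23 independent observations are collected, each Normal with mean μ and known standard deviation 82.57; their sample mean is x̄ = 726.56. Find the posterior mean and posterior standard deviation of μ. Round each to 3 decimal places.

Posterior mean ≈ 707.174; posterior SD ≈ 15.327

With known σ, the Normal prior is conjugate. Weight on the data is w = (n/σ²)/(n/σ² + 1/τ₀²) = 0.00337352/(0.00337352+0.00088314) = 0.79253.
Posterior mean = w·x̄ + (1−w)·μ₀ = 0.79253·726.56 + 0.20747·633.12 = 707.174. Posterior variance = 1/(0.00337352+0.00088314) = 234.926, so SD = 15.327.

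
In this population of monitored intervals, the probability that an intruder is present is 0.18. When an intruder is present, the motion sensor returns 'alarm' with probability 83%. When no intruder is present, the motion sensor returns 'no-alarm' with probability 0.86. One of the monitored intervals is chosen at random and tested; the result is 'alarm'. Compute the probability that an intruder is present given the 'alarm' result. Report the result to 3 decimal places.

Let H be the event that an intruder is present. P(H) = 0.18, so P(¬H) = 0.82. With E the 'alarm' result, P(E|H) = 0.83 and P(E|¬H) = 0.14.
P(E) = 0.83·0.18 + 0.14·0.82 = 0.14940 + 0.11480 = 0.26420.
By Bayes' theorem, P(H|E) = 0.14940 / 0.26420 = 0.565.

P(H | E) ≈ 0.565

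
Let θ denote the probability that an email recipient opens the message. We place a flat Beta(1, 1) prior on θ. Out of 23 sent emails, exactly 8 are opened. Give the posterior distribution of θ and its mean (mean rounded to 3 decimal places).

Posterior: Beta(9, 16); mean ≈ 0.360

Observing 8 successes and 15 failures updates Beta(1, 1) by adding the success and failure counts to the two shape parameters: α = 1+8 = 9, β = 1+15 = 16.
E[θ | data] = 9/(9+16) = 0.360.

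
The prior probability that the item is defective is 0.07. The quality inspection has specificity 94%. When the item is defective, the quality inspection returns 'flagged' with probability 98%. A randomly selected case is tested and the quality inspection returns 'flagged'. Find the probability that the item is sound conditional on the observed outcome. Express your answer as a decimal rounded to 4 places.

Let H be the event that the item is defective. P(H) = 0.07, so P(¬H) = 0.93. With E the 'flagged' result, P(E|H) = 0.98 and P(E|¬H) = 0.06.
P(E) = 0.98·0.07 + 0.06·0.93 = 0.068600 + 0.055800 = 0.12440.
By Bayes' theorem, P(H|E) = 0.068600 / 0.12440 = 0.5514. Hence P(¬H|E) = 1 − 0.5514 = 0.4486.

P(¬H | E) ≈ 0.4486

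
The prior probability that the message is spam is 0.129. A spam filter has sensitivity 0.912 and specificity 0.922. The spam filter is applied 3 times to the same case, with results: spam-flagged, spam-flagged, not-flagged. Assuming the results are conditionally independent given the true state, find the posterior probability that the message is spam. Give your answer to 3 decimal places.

With H the event that the message is spam, the joint likelihood of the observed sequence is P(data|H) = 0.912·0.912·0.088 = 0.073193 and P(data|¬H) = 0.078·0.078·0.922 = 0.0056094.
Bayes: P(H|data) = 0.129·0.073193 / (0.129·0.073193 + 0.871·0.0056094) = 0.0094420/0.014328 = 0.6590.

Posterior P(H) ≈ 0.659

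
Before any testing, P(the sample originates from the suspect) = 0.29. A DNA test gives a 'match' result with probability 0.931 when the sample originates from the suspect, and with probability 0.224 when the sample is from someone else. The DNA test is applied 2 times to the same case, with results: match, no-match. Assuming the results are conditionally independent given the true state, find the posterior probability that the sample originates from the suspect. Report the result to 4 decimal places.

Let H be the event that the sample originates from the suspect; start with P(H) = 0.29. P('match'|H) = 0.931, P('match'|¬H) = 0.224.
Update on result 1 ('match'): P(H) ← 0.931·0.2900 / (0.931·0.2900 + 0.224·0.7100) = 0.26999/0.42903 = 0.6293.
Update on result 2 ('no-match'): P(H) ← 0.069·0.6293 / (0.069·0.6293 + 0.776·0.3707) = 0.043422/0.33108 = 0.1312.

Posterior P(H) ≈ 0.1312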